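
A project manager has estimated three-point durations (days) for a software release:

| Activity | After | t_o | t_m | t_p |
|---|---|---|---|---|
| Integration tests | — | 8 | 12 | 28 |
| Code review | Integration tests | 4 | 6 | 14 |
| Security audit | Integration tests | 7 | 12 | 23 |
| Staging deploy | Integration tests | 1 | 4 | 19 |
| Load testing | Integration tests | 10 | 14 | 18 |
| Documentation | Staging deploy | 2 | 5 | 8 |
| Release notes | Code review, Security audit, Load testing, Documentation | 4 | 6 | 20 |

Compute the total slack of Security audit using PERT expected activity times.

te_Integration tests = (8 + 4·12 + 28)/6 = 84/6 = 14
te_Code review = (4 + 4·6 + 14)/6 = 42/6 = 7
te_Security audit = (7 + 4·12 + 23)/6 = 78/6 = 13
te_Staging deploy = (1 + 4·4 + 19)/6 = 36/6 = 6
te_Load testing = (10 + 4·14 + 18)/6 = 84/6 = 14
te_Documentation = (2 + 4·5 + 8)/6 = 30/6 = 5
te_Release notes = (4 + 4·6 + 20)/6 = 48/6 = 8

Forward pass:
ES_Integration tests = 0; EF_Integration tests = 14
ES_Code review = 14; EF_Code review = 14+7 = 21
ES_Security audit = 14; EF_Security audit = 14+13 = 27
ES_Staging deploy = 14; EF_Staging deploy = 14+6 = 20
ES_Load testing = 14; EF_Load testing = 14+14 = 28
ES_Documentation = 20; EF_Documentation = 20+5 = 25
ES_Release notes = max(EF_Code review=21, EF_Security audit=27, EF_Load testing=28, EF_Documentation=25) = 28; EF_Release notes = 28+8 = 36
Expected project duration μ = 36 days. Critical path: Integration tests → Load testing → Release notes.

Backward pass:
LF_Release notes = 36; LS_Release notes = 36−8 = 28
LF_Documentation = LS_Release notes = 28; LS_Documentation = 28−5 = 23
LF_Load testing = LS_Release notes = 28; LS_Load testing = 28−14 = 14
LF_Staging deploy = LS_Documentation = 23; LS_Staging deploy = 23−6 = 17
LF_Security audit = LS_Release notes = 28; LS_Security audit = 28−13 = 15
LF_Code review = LS_Release notes = 28; LS_Code review = 28−7 = 21
LF_Integration tests = min(LS_Code review=21, LS_Security audit=15, LS_Staging deploy=17, LS_Load testing=14) = 14; LS_Integration tests = 14−14 = 0
Slack_Security audit = LS_Security audit − ES_Security audit = 15 − 14 = 1

1 days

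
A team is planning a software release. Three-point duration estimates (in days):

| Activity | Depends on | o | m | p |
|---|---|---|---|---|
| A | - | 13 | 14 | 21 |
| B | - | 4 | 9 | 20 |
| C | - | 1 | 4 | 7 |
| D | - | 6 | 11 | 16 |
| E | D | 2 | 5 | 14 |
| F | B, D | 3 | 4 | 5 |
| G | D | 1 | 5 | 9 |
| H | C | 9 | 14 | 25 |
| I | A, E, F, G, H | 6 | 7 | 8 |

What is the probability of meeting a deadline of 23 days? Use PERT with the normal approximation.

0.148

te_A = (13 + 4·14 + 21)/6 = 90/6 = 15; σ²_A = ((21−13)/6)² = 1.778
te_B = (4 + 4·9 + 20)/6 = 60/6 = 10; σ²_B = ((20−4)/6)² = 7.111
te_C = (1 + 4·4 + 7)/6 = 24/6 = 4; σ²_C = ((7−1)/6)² = 1.000
te_D = (6 + 4·11 + 16)/6 = 66/6 = 11; σ²_D = ((16−6)/6)² = 2.778
te_E = (2 + 4·5 + 14)/6 = 36/6 = 6; σ²_E = ((14−2)/6)² = 4.000
te_F = (3 + 4·4 + 5)/6 = 24/6 = 4; σ²_F = ((5−3)/6)² = 0.111
te_G = (1 + 4·5 + 9)/6 = 30/6 = 5; σ²_G = ((9−1)/6)² = 1.778
te_H = (9 + 4·14 + 25)/6 = 90/6 = 15; σ²_H = ((25−9)/6)² = 7.111
te_I = (6 + 4·7 + 8)/6 = 42/6 = 7; σ²_I = ((8−6)/6)² = 0.111

Forward pass:
ES_A = 0; EF_A = 15
ES_B = 0; EF_B = 10
ES_C = 0; EF_C = 4
ES_D = 0; EF_D = 11
ES_E = 11; EF_E = 11+6 = 17
ES_F = max(EF_B=10, EF_D=11) = 11; EF_F = 11+4 = 15
ES_G = 11; EF_G = 11+5 = 16
ES_H = 4; EF_H = 4+15 = 19
ES_I = max(EF_A=15, EF_E=17, EF_F=15, EF_G=16, EF_H=19) = 19; EF_I = 19+7 = 26
Expected project duration μ = 26 days. Critical path: C → H → I.

Variance along critical path = 1.000 + 7.111 + 0.111 = 8.222; σ = √8.222 = 2.867 days.
Z = (23 − 26) / 2.867 = -1.046
P(T ≤ 23) = Φ(-1.046) ≈ 0.148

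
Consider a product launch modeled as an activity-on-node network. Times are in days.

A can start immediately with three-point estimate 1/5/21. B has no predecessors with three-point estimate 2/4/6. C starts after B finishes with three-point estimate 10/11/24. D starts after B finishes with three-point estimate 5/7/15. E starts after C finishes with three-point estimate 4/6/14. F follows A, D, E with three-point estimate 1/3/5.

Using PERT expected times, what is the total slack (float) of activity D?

12 days

te_A = (1 + 4·5 + 21)/6 = 42/6 = 7
te_B = (2 + 4·4 + 6)/6 = 24/6 = 4
te_C = (10 + 4·11 + 24)/6 = 78/6 = 13
te_D = (5 + 4·7 + 15)/6 = 48/6 = 8
te_E = (4 + 4·6 + 14)/6 = 42/6 = 7
te_F = (1 + 4·3 + 5)/6 = 18/6 = 3

Forward pass:
ES_A = 0; EF_A = 7
ES_B = 0; EF_B = 4
ES_C = 4; EF_C = 4+13 = 17
ES_D = 4; EF_D = 4+8 = 12
ES_E = 17; EF_E = 17+7 = 24
ES_F = max(EF_A=7, EF_D=12, EF_E=24) = 24; EF_F = 24+3 = 27
Expected project duration μ = 27 days. Critical path: B → C → E → F.

Backward pass:
LF_F = 27; LS_F = 27−3 = 24
LF_E = LS_F = 24; LS_E = 24−7 = 17
LF_D = LS_F = 24; LS_D = 24−8 = 16
LF_C = LS_E = 17; LS_C = 17−13 = 4
LF_B = min(LS_C=4, LS_D=16) = 4; LS_B = 4−4 = 0
LF_A = LS_F = 24; LS_A = 24−7 = 17
Slack_D = LS_D − ES_D = 16 − 4 = 12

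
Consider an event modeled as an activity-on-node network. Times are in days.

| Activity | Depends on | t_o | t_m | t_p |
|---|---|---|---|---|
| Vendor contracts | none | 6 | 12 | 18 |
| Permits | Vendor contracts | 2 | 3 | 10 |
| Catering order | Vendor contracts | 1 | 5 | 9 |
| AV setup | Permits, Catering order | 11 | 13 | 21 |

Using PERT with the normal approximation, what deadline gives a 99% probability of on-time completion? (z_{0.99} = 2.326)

te_Vendor contracts = (6 + 4·12 + 18)/6 = 72/6 = 12; σ²_Vendor contracts = ((18−6)/6)² = 4.000
te_Permits = (2 + 4·3 + 10)/6 = 24/6 = 4; σ²_Permits = ((10−2)/6)² = 1.778
te_Catering order = (1 + 4·5 + 9)/6 = 30/6 = 5; σ²_Catering order = ((9−1)/6)² = 1.778
te_AV setup = (11 + 4·13 + 21)/6 = 84/6 = 14; σ²_AV setup = ((21−11)/6)² = 2.778

Forward pass:
ES_Vendor contracts = 0; EF_Vendor contracts = 12
ES_Permits = 12; EF_Permits = 12+4 = 16
ES_Catering order = 12; EF_Catering order = 12+5 = 17
ES_AV setup = max(EF_Permits=16, EF_Catering order=17) = 17; EF_AV setup = 17+14 = 31
Expected project duration μ = 31 days. Critical path: Vendor contracts → Catering order → AV setup.

Variance along critical path = 4.000 + 1.778 + 2.778 = 8.556; σ = 2.925 days.
D = μ + z·σ = 31 + 2.326·2.925 = 37.8 days

37.8 days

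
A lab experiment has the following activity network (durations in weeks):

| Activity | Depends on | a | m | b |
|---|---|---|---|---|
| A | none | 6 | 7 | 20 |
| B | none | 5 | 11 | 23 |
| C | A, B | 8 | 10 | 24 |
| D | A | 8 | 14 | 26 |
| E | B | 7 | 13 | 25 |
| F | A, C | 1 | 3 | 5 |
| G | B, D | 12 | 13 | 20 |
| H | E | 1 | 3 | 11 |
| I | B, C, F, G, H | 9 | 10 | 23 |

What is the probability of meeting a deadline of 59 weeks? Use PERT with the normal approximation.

0.973

te_A = (6 + 4·7 + 20)/6 = 54/6 = 9; σ²_A = ((20−6)/6)² = 5.444
te_B = (5 + 4·11 + 23)/6 = 72/6 = 12; σ²_B = ((23−5)/6)² = 9.000
te_C = (8 + 4·10 + 24)/6 = 72/6 = 12; σ²_C = ((24−8)/6)² = 7.111
te_D = (8 + 4·14 + 26)/6 = 90/6 = 15; σ²_D = ((26−8)/6)² = 9.000
te_E = (7 + 4·13 + 25)/6 = 84/6 = 14; σ²_E = ((25−7)/6)² = 9.000
te_F = (1 + 4·3 + 5)/6 = 18/6 = 3; σ²_F = ((5−1)/6)² = 0.444
te_G = (12 + 4·13 + 20)/6 = 84/6 = 14; σ²_G = ((20−12)/6)² = 1.778
te_H = (1 + 4·3 + 11)/6 = 24/6 = 4; σ²_H = ((11−1)/6)² = 2.778
te_I = (9 + 4·10 + 23)/6 = 72/6 = 12; σ²_I = ((23−9)/6)² = 5.444

Forward pass:
ES_A = 0; EF_A = 9
ES_B = 0; EF_B = 12
ES_C = max(EF_A=9, EF_B=12) = 12; EF_C = 12+12 = 24
ES_D = 9; EF_D = 9+15 = 24
ES_E = 12; EF_E = 12+14 = 26
ES_F = max(EF_A=9, EF_C=24) = 24; EF_F = 24+3 = 27
ES_G = max(EF_B=12, EF_D=24) = 24; EF_G = 24+14 = 38
ES_H = 26; EF_H = 26+4 = 30
ES_I = max(EF_B=12, EF_C=24, EF_F=27, EF_G=38, EF_H=30) = 38; EF_I = 38+12 = 50
Expected project duration μ = 50 weeks. Critical path: A → D → G → I.

Variance along critical path = 5.444 + 9.000 + 1.778 + 5.444 = 21.667; σ = √21.667 = 4.655 weeks.
Z = (59 − 50) / 4.655 = 1.934
P(T ≤ 59) = Φ(1.934) ≈ 0.973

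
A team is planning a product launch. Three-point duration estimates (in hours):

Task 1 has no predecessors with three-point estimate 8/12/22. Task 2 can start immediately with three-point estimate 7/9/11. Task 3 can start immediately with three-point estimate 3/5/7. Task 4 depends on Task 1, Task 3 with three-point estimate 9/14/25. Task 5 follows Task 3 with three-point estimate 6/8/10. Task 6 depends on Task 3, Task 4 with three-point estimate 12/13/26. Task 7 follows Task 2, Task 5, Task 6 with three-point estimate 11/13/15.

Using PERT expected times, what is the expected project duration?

56 hours

te_Task 1 = (8 + 4·12 + 22)/6 = 78/6 = 13
te_Task 2 = (7 + 4·9 + 11)/6 = 54/6 = 9
te_Task 3 = (3 + 4·5 + 7)/6 = 30/6 = 5
te_Task 4 = (9 + 4·14 + 25)/6 = 90/6 = 15
te_Task 5 = (6 + 4·8 + 10)/6 = 48/6 = 8
te_Task 6 = (12 + 4·13 + 26)/6 = 90/6 = 15
te_Task 7 = (11 + 4·13 + 15)/6 = 78/6 = 13

Forward pass:
ES_Task 1 = 0; EF_Task 1 = 13
ES_Task 2 = 0; EF_Task 2 = 9
ES_Task 3 = 0; EF_Task 3 = 5
ES_Task 4 = max(EF_Task 1=13, EF_Task 3=5) = 13; EF_Task 4 = 13+15 = 28
ES_Task 5 = 5; EF_Task 5 = 5+8 = 13
ES_Task 6 = max(EF_Task 3=5, EF_Task 4=28) = 28; EF_Task 6 = 28+15 = 43
ES_Task 7 = max(EF_Task 2=9, EF_Task 5=13, EF_Task 6=43) = 43; EF_Task 7 = 43+13 = 56
Expected project duration μ = 56 hours. Critical path: Task 1 → Task 4 → Task 6 → Task 7.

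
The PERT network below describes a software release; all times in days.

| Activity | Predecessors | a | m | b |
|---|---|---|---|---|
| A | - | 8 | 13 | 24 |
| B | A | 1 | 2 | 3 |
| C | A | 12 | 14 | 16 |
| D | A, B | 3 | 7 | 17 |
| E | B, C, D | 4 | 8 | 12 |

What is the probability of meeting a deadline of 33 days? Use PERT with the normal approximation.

te_A = (8 + 4·13 + 24)/6 = 84/6 = 14; σ²_A = ((24−8)/6)² = 7.111
te_B = (1 + 4·2 + 3)/6 = 12/6 = 2; σ²_B = ((3−1)/6)² = 0.111
te_C = (12 + 4·14 + 16)/6 = 84/6 = 14; σ²_C = ((16−12)/6)² = 0.444
te_D = (3 + 4·7 + 17)/6 = 48/6 = 8; σ²_D = ((17−3)/6)² = 5.444
te_E = (4 + 4·8 + 12)/6 = 48/6 = 8; σ²_E = ((12−4)/6)² = 1.778

Forward pass:
ES_A = 0; EF_A = 14
ES_B = 14; EF_B = 14+2 = 16
ES_C = 14; EF_C = 14+14 = 28
ES_D = max(EF_A=14, EF_B=16) = 16; EF_D = 16+8 = 24
ES_E = max(EF_B=16, EF_C=28, EF_D=24) = 28; EF_E = 28+8 = 36
Expected project duration μ = 36 days. Critical path: A → C → E.

Variance along critical path = 7.111 + 0.444 + 1.778 = 9.333; σ = √9.333 = 3.055 days.
Z = (33 − 36) / 3.055 = -0.982
P(T ≤ 33) = Φ(-0.982) ≈ 0.163

0.163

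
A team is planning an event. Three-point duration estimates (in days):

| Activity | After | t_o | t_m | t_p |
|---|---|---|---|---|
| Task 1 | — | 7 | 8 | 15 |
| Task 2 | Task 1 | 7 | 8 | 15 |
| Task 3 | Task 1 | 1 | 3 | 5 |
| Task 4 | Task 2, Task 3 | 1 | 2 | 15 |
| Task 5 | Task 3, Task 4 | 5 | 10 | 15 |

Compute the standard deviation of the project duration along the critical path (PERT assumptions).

te_Task 1 = (7 + 4·8 + 15)/6 = 54/6 = 9; σ²_Task 1 = ((15−7)/6)² = 1.778
te_Task 2 = (7 + 4·8 + 15)/6 = 54/6 = 9; σ²_Task 2 = ((15−7)/6)² = 1.778
te_Task 3 = (1 + 4·3 + 5)/6 = 18/6 = 3; σ²_Task 3 = ((5−1)/6)² = 0.444
te_Task 4 = (1 + 4·2 + 15)/6 = 24/6 = 4; σ²_Task 4 = ((15−1)/6)² = 5.444
te_Task 5 = (5 + 4·10 + 15)/6 = 60/6 = 10; σ²_Task 5 = ((15−5)/6)² = 2.778

Forward pass:
ES_Task 1 = 0; EF_Task 1 = 9
ES_Task 2 = 9; EF_Task 2 = 9+9 = 18
ES_Task 3 = 9; EF_Task 3 = 9+3 = 12
ES_Task 4 = max(EF_Task 2=18, EF_Task 3=12) = 18; EF_Task 4 = 18+4 = 22
ES_Task 5 = max(EF_Task 3=12, EF_Task 4=22) = 22; EF_Task 5 = 22+10 = 32
Expected project duration μ = 32 days. Critical path: Task 1 → Task 2 → Task 4 → Task 5.

Variance along critical path = 1.778 + 1.778 + 5.444 + 2.778 = 11.778
σ = √11.778 = 3.432 days

3.43 days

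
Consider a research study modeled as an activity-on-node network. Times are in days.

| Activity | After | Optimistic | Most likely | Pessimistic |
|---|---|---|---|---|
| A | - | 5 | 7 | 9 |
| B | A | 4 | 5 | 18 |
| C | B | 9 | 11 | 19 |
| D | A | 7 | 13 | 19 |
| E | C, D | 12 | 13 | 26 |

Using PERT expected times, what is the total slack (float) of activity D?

te_A = (5 + 4·7 + 9)/6 = 42/6 = 7
te_B = (4 + 4·5 + 18)/6 = 42/6 = 7
te_C = (9 + 4·11 + 19)/6 = 72/6 = 12
te_D = (7 + 4·13 + 19)/6 = 78/6 = 13
te_E = (12 + 4·13 + 26)/6 = 90/6 = 15

Forward pass:
ES_A = 0; EF_A = 7
ES_B = 7; EF_B = 7+7 = 14
ES_C = 14; EF_C = 14+12 = 26
ES_D = 7; EF_D = 7+13 = 20
ES_E = max(EF_C=26, EF_D=20) = 26; EF_E = 26+15 = 41
Expected project duration μ = 41 days. Critical path: A → B → C → E.

Backward pass:
LF_E = 41; LS_E = 41−15 = 26
LF_D = LS_E = 26; LS_D = 26−13 = 13
LF_C = LS_E = 26; LS_C = 26−12 = 14
LF_B = LS_C = 14; LS_B = 14−7 = 7
LF_A = min(LS_B=7, LS_D=13) = 7; LS_A = 7−7 = 0
Slack_D = LS_D − ES_D = 13 − 7 = 6

6 days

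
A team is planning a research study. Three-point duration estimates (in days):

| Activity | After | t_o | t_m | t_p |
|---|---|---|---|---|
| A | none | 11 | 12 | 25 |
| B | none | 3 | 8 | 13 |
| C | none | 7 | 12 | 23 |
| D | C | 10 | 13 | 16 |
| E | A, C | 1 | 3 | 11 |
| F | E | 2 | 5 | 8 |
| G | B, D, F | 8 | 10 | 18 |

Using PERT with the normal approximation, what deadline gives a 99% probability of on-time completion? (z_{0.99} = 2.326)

44.7 days

te_A = (11 + 4·12 + 25)/6 = 84/6 = 14; σ²_A = ((25−11)/6)² = 5.444
te_B = (3 + 4·8 + 13)/6 = 48/6 = 8; σ²_B = ((13−3)/6)² = 2.778
te_C = (7 + 4·12 + 23)/6 = 78/6 = 13; σ²_C = ((23−7)/6)² = 7.111
te_D = (10 + 4·13 + 16)/6 = 78/6 = 13; σ²_D = ((16−10)/6)² = 1.000
te_E = (1 + 4·3 + 11)/6 = 24/6 = 4; σ²_E = ((11−1)/6)² = 2.778
te_F = (2 + 4·5 + 8)/6 = 30/6 = 5; σ²_F = ((8−2)/6)² = 1.000
te_G = (8 + 4·10 + 18)/6 = 66/6 = 11; σ²_G = ((18−8)/6)² = 2.778

Forward pass:
ES_A = 0; EF_A = 14
ES_B = 0; EF_B = 8
ES_C = 0; EF_C = 13
ES_D = 13; EF_D = 13+13 = 26
ES_E = max(EF_A=14, EF_C=13) = 14; EF_E = 14+4 = 18
ES_F = 18; EF_F = 18+5 = 23
ES_G = max(EF_B=8, EF_D=26, EF_F=23) = 26; EF_G = 26+11 = 37
Expected project duration μ = 37 days. Critical path: C → D → G.

Variance along critical path = 7.111 + 1.000 + 2.778 = 10.889; σ = 3.300 days.
D = μ + z·σ = 37 + 2.326·3.300 = 44.7 days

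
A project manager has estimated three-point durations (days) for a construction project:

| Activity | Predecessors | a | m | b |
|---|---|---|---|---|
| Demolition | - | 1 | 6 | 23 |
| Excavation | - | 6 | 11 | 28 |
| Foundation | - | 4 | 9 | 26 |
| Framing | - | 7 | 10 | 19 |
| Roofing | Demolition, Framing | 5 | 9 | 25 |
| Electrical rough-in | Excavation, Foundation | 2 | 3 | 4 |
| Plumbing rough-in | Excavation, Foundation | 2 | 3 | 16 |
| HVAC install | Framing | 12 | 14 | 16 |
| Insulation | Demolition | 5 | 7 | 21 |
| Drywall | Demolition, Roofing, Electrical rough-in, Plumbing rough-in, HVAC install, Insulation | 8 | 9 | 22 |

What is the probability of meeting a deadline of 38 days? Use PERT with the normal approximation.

te_Demolition = (1 + 4·6 + 23)/6 = 48/6 = 8; σ²_Demolition = ((23−1)/6)² = 13.444
te_Excavation = (6 + 4·11 + 28)/6 = 78/6 = 13; σ²_Excavation = ((28−6)/6)² = 13.444
te_Foundation = (4 + 4·9 + 26)/6 = 66/6 = 11; σ²_Foundation = ((26−4)/6)² = 13.444
te_Framing = (7 + 4·10 + 19)/6 = 66/6 = 11; σ²_Framing = ((19−7)/6)² = 4.000
te_Roofing = (5 + 4·9 + 25)/6 = 66/6 = 11; σ²_Roofing = ((25−5)/6)² = 11.111
te_Electrical rough-in = (2 + 4·3 + 4)/6 = 18/6 = 3; σ²_Electrical rough-in = ((4−2)/6)² = 0.111
te_Plumbing rough-in = (2 + 4·3 + 16)/6 = 30/6 = 5; σ²_Plumbing rough-in = ((16−2)/6)² = 5.444
te_HVAC install = (12 + 4·14 + 16)/6 = 84/6 = 14; σ²_HVAC install = ((16−12)/6)² = 0.444
te_Insulation = (5 + 4·7 + 21)/6 = 54/6 = 9; σ²_Insulation = ((21−5)/6)² = 7.111
te_Drywall = (8 + 4·9 + 22)/6 = 66/6 = 11; σ²_Drywall = ((22−8)/6)² = 5.444

Forward pass:
ES_Demolition = 0; EF_Demolition = 8
ES_Excavation = 0; EF_Excavation = 13
ES_Foundation = 0; EF_Foundation = 11
ES_Framing = 0; EF_Framing = 11
ES_Roofing = max(EF_Demolition=8, EF_Framing=11) = 11; EF_Roofing = 11+11 = 22
ES_Electrical rough-in = max(EF_Excavation=13, EF_Foundation=11) = 13; EF_Electrical rough-in = 13+3 = 16
ES_Plumbing rough-in = max(EF_Excavation=13, EF_Foundation=11) = 13; EF_Plumbing rough-in = 13+5 = 18
ES_HVAC install = 11; EF_HVAC install = 11+14 = 25
ES_Insulation = 8; EF_Insulation = 8+9 = 17
ES_Drywall = max(EF_Demolition=8, EF_Roofing=22, EF_Electrical rough-in=16, EF_Plumbing rough-in=18, EF_HVAC install=25, EF_Insulation=17) = 25; EF_Drywall = 25+11 = 36
Expected project duration μ = 36 days. Critical path: Framing → HVAC install → Drywall.

Variance along critical path = 4.000 + 0.444 + 5.444 = 9.889; σ = √9.889 = 3.145 days.
Z = (38 − 36) / 3.145 = 0.636
P(T ≤ 38) = Φ(0.636) ≈ 0.738

0.738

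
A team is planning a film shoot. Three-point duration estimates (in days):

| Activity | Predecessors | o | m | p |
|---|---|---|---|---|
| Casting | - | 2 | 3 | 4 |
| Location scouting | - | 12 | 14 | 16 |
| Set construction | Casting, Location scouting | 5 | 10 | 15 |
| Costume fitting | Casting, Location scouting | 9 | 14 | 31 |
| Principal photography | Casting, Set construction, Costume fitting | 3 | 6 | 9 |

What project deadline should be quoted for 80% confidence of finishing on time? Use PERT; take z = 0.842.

39.2 days

te_Casting = (2 + 4·3 + 4)/6 = 18/6 = 3; σ²_Casting = ((4−2)/6)² = 0.111
te_Location scouting = (12 + 4·14 + 16)/6 = 84/6 = 14; σ²_Location scouting = ((16−12)/6)² = 0.444
te_Set construction = (5 + 4·10 + 15)/6 = 60/6 = 10; σ²_Set construction = ((15−5)/6)² = 2.778
te_Costume fitting = (9 + 4·14 + 31)/6 = 96/6 = 16; σ²_Costume fitting = ((31−9)/6)² = 13.444
te_Principal photography = (3 + 4·6 + 9)/6 = 36/6 = 6; σ²_Principal photography = ((9−3)/6)² = 1.000

Forward pass:
ES_Casting = 0; EF_Casting = 3
ES_Location scouting = 0; EF_Location scouting = 14
ES_Set construction = max(EF_Casting=3, EF_Location scouting=14) = 14; EF_Set construction = 14+10 = 24
ES_Costume fitting = max(EF_Casting=3, EF_Location scouting=14) = 14; EF_Costume fitting = 14+16 = 30
ES_Principal photography = max(EF_Casting=3, EF_Set construction=24, EF_Costume fitting=30) = 30; EF_Principal photography = 30+6 = 36
Expected project duration μ = 36 days. Critical path: Location scouting → Costume fitting → Principal photography.

Variance along critical path = 0.444 + 13.444 + 1.000 = 14.889; σ = 3.859 days.
D = μ + z·σ = 36 + 0.842·3.859 = 39.2 days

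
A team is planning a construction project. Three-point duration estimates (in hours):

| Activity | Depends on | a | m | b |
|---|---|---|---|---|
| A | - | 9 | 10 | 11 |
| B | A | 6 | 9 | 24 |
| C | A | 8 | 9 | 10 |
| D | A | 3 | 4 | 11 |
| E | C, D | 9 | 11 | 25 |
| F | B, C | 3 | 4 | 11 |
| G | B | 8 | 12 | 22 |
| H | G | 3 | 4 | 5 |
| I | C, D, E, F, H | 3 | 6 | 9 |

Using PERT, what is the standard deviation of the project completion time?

3.96 hours

te_A = (9 + 4·10 + 11)/6 = 60/6 = 10; σ²_A = ((11−9)/6)² = 0.111
te_B = (6 + 4·9 + 24)/6 = 66/6 = 11; σ²_B = ((24−6)/6)² = 9.000
te_C = (8 + 4·9 + 10)/6 = 54/6 = 9; σ²_C = ((10−8)/6)² = 0.111
te_D = (3 + 4·4 + 11)/6 = 30/6 = 5; σ²_D = ((11−3)/6)² = 1.778
te_E = (9 + 4·11 + 25)/6 = 78/6 = 13; σ²_E = ((25−9)/6)² = 7.111
te_F = (3 + 4·4 + 11)/6 = 30/6 = 5; σ²_F = ((11−3)/6)² = 1.778
te_G = (8 + 4·12 + 22)/6 = 78/6 = 13; σ²_G = ((22−8)/6)² = 5.444
te_H = (3 + 4·4 + 5)/6 = 24/6 = 4; σ²_H = ((5−3)/6)² = 0.111
te_I = (3 + 4·6 + 9)/6 = 36/6 = 6; σ²_I = ((9−3)/6)² = 1.000

Forward pass:
ES_A = 0; EF_A = 10
ES_B = 10; EF_B = 10+11 = 21
ES_C = 10; EF_C = 10+9 = 19
ES_D = 10; EF_D = 10+5 = 15
ES_E = max(EF_C=19, EF_D=15) = 19; EF_E = 19+13 = 32
ES_F = max(EF_B=21, EF_C=19) = 21; EF_F = 21+5 = 26
ES_G = 21; EF_G = 21+13 = 34
ES_H = 34; EF_H = 34+4 = 38
ES_I = max(EF_C=19, EF_D=15, EF_E=32, EF_F=26, EF_H=38) = 38; EF_I = 38+6 = 44
Expected project duration μ = 44 hours. Critical path: A → B → G → H → I.

Variance along critical path = 0.111 + 9.000 + 5.444 + 0.111 + 1.000 = 15.667
σ = √15.667 = 3.958 hours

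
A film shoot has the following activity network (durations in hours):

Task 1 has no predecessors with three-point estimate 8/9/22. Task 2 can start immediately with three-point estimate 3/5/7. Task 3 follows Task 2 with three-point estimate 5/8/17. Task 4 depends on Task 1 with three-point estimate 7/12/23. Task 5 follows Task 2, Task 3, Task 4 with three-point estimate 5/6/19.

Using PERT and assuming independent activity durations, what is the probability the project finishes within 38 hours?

0.921

te_Task 1 = (8 + 4·9 + 22)/6 = 66/6 = 11; σ²_Task 1 = ((22−8)/6)² = 5.444
te_Task 2 = (3 + 4·5 + 7)/6 = 30/6 = 5; σ²_Task 2 = ((7−3)/6)² = 0.444
te_Task 3 = (5 + 4·8 + 17)/6 = 54/6 = 9; σ²_Task 3 = ((17−5)/6)² = 4.000
te_Task 4 = (7 + 4·12 + 23)/6 = 78/6 = 13; σ²_Task 4 = ((23−7)/6)² = 7.111
te_Task 5 = (5 + 4·6 + 19)/6 = 48/6 = 8; σ²_Task 5 = ((19−5)/6)² = 5.444

Forward pass:
ES_Task 1 = 0; EF_Task 1 = 11
ES_Task 2 = 0; EF_Task 2 = 5
ES_Task 3 = 5; EF_Task 3 = 5+9 = 14
ES_Task 4 = 11; EF_Task 4 = 11+13 = 24
ES_Task 5 = max(EF_Task 2=5, EF_Task 3=14, EF_Task 4=24) = 24; EF_Task 5 = 24+8 = 32
Expected project duration μ = 32 hours. Critical path: Task 1 → Task 4 → Task 5.

Variance along critical path = 5.444 + 7.111 + 5.444 = 18.000; σ = √18.000 = 4.243 hours.
Z = (38 − 32) / 4.243 = 1.414
P(T ≤ 38) = Φ(1.414) ≈ 0.921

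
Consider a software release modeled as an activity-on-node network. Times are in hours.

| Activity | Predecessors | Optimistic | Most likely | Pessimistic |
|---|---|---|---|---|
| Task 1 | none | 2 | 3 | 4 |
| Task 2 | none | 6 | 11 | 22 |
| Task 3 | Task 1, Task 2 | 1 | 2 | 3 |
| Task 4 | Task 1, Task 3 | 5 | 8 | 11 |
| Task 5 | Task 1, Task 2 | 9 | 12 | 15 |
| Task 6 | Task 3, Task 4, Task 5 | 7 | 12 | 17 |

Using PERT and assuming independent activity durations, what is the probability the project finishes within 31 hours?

te_Task 1 = (2 + 4·3 + 4)/6 = 18/6 = 3; σ²_Task 1 = ((4−2)/6)² = 0.111
te_Task 2 = (6 + 4·11 + 22)/6 = 72/6 = 12; σ²_Task 2 = ((22−6)/6)² = 7.111
te_Task 3 = (1 + 4·2 + 3)/6 = 12/6 = 2; σ²_Task 3 = ((3−1)/6)² = 0.111
te_Task 4 = (5 + 4·8 + 11)/6 = 48/6 = 8; σ²_Task 4 = ((11−5)/6)² = 1.000
te_Task 5 = (9 + 4·12 + 15)/6 = 72/6 = 12; σ²_Task 5 = ((15−9)/6)² = 1.000
te_Task 6 = (7 + 4·12 + 17)/6 = 72/6 = 12; σ²_Task 6 = ((17−7)/6)² = 2.778

Forward pass:
ES_Task 1 = 0; EF_Task 1 = 3
ES_Task 2 = 0; EF_Task 2 = 12
ES_Task 3 = max(EF_Task 1=3, EF_Task 2=12) = 12; EF_Task 3 = 12+2 = 14
ES_Task 4 = max(EF_Task 1=3, EF_Task 3=14) = 14; EF_Task 4 = 14+8 = 22
ES_Task 5 = max(EF_Task 1=3, EF_Task 2=12) = 12; EF_Task 5 = 12+12 = 24
ES_Task 6 = max(EF_Task 3=14, EF_Task 4=22, EF_Task 5=24) = 24; EF_Task 6 = 24+12 = 36
Expected project duration μ = 36 hours. Critical path: Task 2 → Task 5 → Task 6.

Variance along critical path = 7.111 + 1.000 + 2.778 = 10.889; σ = √10.889 = 3.300 hours.
Z = (31 − 36) / 3.300 = -1.515
P(T ≤ 31) = Φ(-1.515) ≈ 0.065

0.065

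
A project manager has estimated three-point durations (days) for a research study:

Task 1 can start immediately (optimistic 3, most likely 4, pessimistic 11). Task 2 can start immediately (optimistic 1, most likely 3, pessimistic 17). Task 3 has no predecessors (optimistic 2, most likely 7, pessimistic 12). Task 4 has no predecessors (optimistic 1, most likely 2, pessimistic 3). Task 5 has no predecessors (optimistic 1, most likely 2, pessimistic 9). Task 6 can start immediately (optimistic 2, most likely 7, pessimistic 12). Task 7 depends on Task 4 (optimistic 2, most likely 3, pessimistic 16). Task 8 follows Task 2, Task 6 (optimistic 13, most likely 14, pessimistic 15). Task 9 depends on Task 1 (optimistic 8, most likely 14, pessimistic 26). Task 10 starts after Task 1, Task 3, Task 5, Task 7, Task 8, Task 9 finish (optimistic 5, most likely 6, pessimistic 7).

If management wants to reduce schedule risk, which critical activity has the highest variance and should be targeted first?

te_Task 1 = (3 + 4·4 + 11)/6 = 30/6 = 5; σ²_Task 1 = ((11−3)/6)² = 1.778
te_Task 2 = (1 + 4·3 + 17)/6 = 30/6 = 5; σ²_Task 2 = ((17−1)/6)² = 7.111
te_Task 3 = (2 + 4·7 + 12)/6 = 42/6 = 7; σ²_Task 3 = ((12−2)/6)² = 2.778
te_Task 4 = (1 + 4·2 + 3)/6 = 12/6 = 2; σ²_Task 4 = ((3−1)/6)² = 0.111
te_Task 5 = (1 + 4·2 + 9)/6 = 18/6 = 3; σ²_Task 5 = ((9−1)/6)² = 1.778
te_Task 6 = (2 + 4·7 + 12)/6 = 42/6 = 7; σ²_Task 6 = ((12−2)/6)² = 2.778
te_Task 7 = (2 + 4·3 + 16)/6 = 30/6 = 5; σ²_Task 7 = ((16−2)/6)² = 5.444
te_Task 8 = (13 + 4·14 + 15)/6 = 84/6 = 14; σ²_Task 8 = ((15−13)/6)² = 0.111
te_Task 9 = (8 + 4·14 + 26)/6 = 90/6 = 15; σ²_Task 9 = ((26−8)/6)² = 9.000
te_Task 10 = (5 + 4·6 + 7)/6 = 36/6 = 6; σ²_Task 10 = ((7−5)/6)² = 0.111

Forward pass:
ES_Task 1 = 0; EF_Task 1 = 5
ES_Task 2 = 0; EF_Task 2 = 5
ES_Task 3 = 0; EF_Task 3 = 7
ES_Task 4 = 0; EF_Task 4 = 2
ES_Task 5 = 0; EF_Task 5 = 3
ES_Task 6 = 0; EF_Task 6 = 7
ES_Task 7 = 2; EF_Task 7 = 2+5 = 7
ES_Task 8 = max(EF_Task 2=5, EF_Task 6=7) = 7; EF_Task 8 = 7+14 = 21
ES_Task 9 = 5; EF_Task 9 = 5+15 = 20
ES_Task 10 = max(EF_Task 1=5, EF_Task 3=7, EF_Task 5=3, EF_Task 7=7, EF_Task 8=21, EF_Task 9=20) = 21; EF_Task 10 = 21+6 = 27
Expected project duration μ = 27 days. Critical path: Task 6 → Task 8 → Task 10.

Variances on critical path: σ²_Task 6=2.778, σ²_Task 8=0.111, σ²_Task 10=0.111.
Largest is σ²_Task 6 = 2.778.

Task 6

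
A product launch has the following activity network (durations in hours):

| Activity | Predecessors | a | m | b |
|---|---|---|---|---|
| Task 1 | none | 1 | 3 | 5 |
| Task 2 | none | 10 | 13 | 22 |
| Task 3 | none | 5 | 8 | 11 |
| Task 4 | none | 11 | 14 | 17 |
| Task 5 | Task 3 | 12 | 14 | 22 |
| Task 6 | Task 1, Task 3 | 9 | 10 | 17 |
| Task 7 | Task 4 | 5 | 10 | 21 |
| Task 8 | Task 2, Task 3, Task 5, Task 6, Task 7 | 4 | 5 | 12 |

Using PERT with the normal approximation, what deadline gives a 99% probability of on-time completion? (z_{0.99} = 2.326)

te_Task 1 = (1 + 4·3 + 5)/6 = 18/6 = 3; σ²_Task 1 = ((5−1)/6)² = 0.444
te_Task 2 = (10 + 4·13 + 22)/6 = 84/6 = 14; σ²_Task 2 = ((22−10)/6)² = 4.000
te_Task 3 = (5 + 4·8 + 11)/6 = 48/6 = 8; σ²_Task 3 = ((11−5)/6)² = 1.000
te_Task 4 = (11 + 4·14 + 17)/6 = 84/6 = 14; σ²_Task 4 = ((17−11)/6)² = 1.000
te_Task 5 = (12 + 4·14 + 22)/6 = 90/6 = 15; σ²_Task 5 = ((22−12)/6)² = 2.778
te_Task 6 = (9 + 4·10 + 17)/6 = 66/6 = 11; σ²_Task 6 = ((17−9)/6)² = 1.778
te_Task 7 = (5 + 4·10 + 21)/6 = 66/6 = 11; σ²_Task 7 = ((21−5)/6)² = 7.111
te_Task 8 = (4 + 4·5 + 12)/6 = 36/6 = 6; σ²_Task 8 = ((12−4)/6)² = 1.778

Forward pass:
ES_Task 1 = 0; EF_Task 1 = 3
ES_Task 2 = 0; EF_Task 2 = 14
ES_Task 3 = 0; EF_Task 3 = 8
ES_Task 4 = 0; EF_Task 4 = 14
ES_Task 5 = 8; EF_Task 5 = 8+15 = 23
ES_Task 6 = max(EF_Task 1=3, EF_Task 3=8) = 8; EF_Task 6 = 8+11 = 19
ES_Task 7 = 14; EF_Task 7 = 14+11 = 25
ES_Task 8 = max(EF_Task 2=14, EF_Task 3=8, EF_Task 5=23, EF_Task 6=19, EF_Task 7=25) = 25; EF_Task 8 = 25+6 = 31
Expected project duration μ = 31 hours. Critical path: Task 4 → Task 7 → Task 8.

Variance along critical path = 1.000 + 7.111 + 1.778 = 9.889; σ = 3.145 hours.
D = μ + z·σ = 31 + 2.326·3.145 = 38.3 hours

38.3 hours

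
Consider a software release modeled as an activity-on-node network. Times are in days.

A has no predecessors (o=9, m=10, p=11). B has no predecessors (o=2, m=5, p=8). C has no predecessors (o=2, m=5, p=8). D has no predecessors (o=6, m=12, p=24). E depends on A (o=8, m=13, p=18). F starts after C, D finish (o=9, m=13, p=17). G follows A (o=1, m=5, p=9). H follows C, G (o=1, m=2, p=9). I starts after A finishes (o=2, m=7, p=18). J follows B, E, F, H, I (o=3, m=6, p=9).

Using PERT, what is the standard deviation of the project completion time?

te_A = (9 + 4·10 + 11)/6 = 60/6 = 10; σ²_A = ((11−9)/6)² = 0.111
te_B = (2 + 4·5 + 8)/6 = 30/6 = 5; σ²_B = ((8−2)/6)² = 1.000
te_C = (2 + 4·5 + 8)/6 = 30/6 = 5; σ²_C = ((8−2)/6)² = 1.000
te_D = (6 + 4·12 + 24)/6 = 78/6 = 13; σ²_D = ((24−6)/6)² = 9.000
te_E = (8 + 4·13 + 18)/6 = 78/6 = 13; σ²_E = ((18−8)/6)² = 2.778
te_F = (9 + 4·13 + 17)/6 = 78/6 = 13; σ²_F = ((17−9)/6)² = 1.778
te_G = (1 + 4·5 + 9)/6 = 30/6 = 5; σ²_G = ((9−1)/6)² = 1.778
te_H = (1 + 4·2 + 9)/6 = 18/6 = 3; σ²_H = ((9−1)/6)² = 1.778
te_I = (2 + 4·7 + 18)/6 = 48/6 = 8; σ²_I = ((18−2)/6)² = 7.111
te_J = (3 + 4·6 + 9)/6 = 36/6 = 6; σ²_J = ((9−3)/6)² = 1.000

Forward pass:
ES_A = 0; EF_A = 10
ES_B = 0; EF_B = 5
ES_C = 0; EF_C = 5
ES_D = 0; EF_D = 13
ES_E = 10; EF_E = 10+13 = 23
ES_F = max(EF_C=5, EF_D=13) = 13; EF_F = 13+13 = 26
ES_G = 10; EF_G = 10+5 = 15
ES_H = max(EF_C=5, EF_G=15) = 15; EF_H = 15+3 = 18
ES_I = 10; EF_I = 10+8 = 18
ES_J = max(EF_B=5, EF_E=23, EF_F=26, EF_H=18, EF_I=18) = 26; EF_J = 26+6 = 32
Expected project duration μ = 32 days. Critical path: D → F → J.

Variance along critical path = 9.000 + 1.778 + 1.000 = 11.778
σ = √11.778 = 3.432 days

3.43 days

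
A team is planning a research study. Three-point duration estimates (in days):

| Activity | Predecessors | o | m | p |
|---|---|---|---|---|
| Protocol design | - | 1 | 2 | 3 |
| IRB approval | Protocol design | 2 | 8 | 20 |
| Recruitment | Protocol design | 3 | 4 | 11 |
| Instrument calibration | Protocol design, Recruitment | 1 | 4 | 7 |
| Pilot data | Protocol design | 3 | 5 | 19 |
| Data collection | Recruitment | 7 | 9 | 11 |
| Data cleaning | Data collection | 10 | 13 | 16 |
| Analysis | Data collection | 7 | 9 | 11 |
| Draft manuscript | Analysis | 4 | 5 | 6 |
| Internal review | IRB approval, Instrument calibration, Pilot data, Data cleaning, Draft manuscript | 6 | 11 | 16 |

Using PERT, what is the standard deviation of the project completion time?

2.38 days

te_Protocol design = (1 + 4·2 + 3)/6 = 12/6 = 2; σ²_Protocol design = ((3−1)/6)² = 0.111
te_IRB approval = (2 + 4·8 + 20)/6 = 54/6 = 9; σ²_IRB approval = ((20−2)/6)² = 9.000
te_Recruitment = (3 + 4·4 + 11)/6 = 30/6 = 5; σ²_Recruitment = ((11−3)/6)² = 1.778
te_Instrument calibration = (1 + 4·4 + 7)/6 = 24/6 = 4; σ²_Instrument calibration = ((7−1)/6)² = 1.000
te_Pilot data = (3 + 4·5 + 19)/6 = 42/6 = 7; σ²_Pilot data = ((19−3)/6)² = 7.111
te_Data collection = (7 + 4·9 + 11)/6 = 54/6 = 9; σ²_Data collection = ((11−7)/6)² = 0.444
te_Data cleaning = (10 + 4·13 + 16)/6 = 78/6 = 13; σ²_Data cleaning = ((16−10)/6)² = 1.000
te_Analysis = (7 + 4·9 + 11)/6 = 54/6 = 9; σ²_Analysis = ((11−7)/6)² = 0.444
te_Draft manuscript = (4 + 4·5 + 6)/6 = 30/6 = 5; σ²_Draft manuscript = ((6−4)/6)² = 0.111
te_Internal review = (6 + 4·11 + 16)/6 = 66/6 = 11; σ²_Internal review = ((16−6)/6)² = 2.778

Forward pass:
ES_Protocol design = 0; EF_Protocol design = 2
ES_IRB approval = 2; EF_IRB approval = 2+9 = 11
ES_Recruitment = 2; EF_Recruitment = 2+5 = 7
ES_Instrument calibration = max(EF_Protocol design=2, EF_Recruitment=7) = 7; EF_Instrument calibration = 7+4 = 11
ES_Pilot data = 2; EF_Pilot data = 2+7 = 9
ES_Data collection = 7; EF_Data collection = 7+9 = 16
ES_Data cleaning = 16; EF_Data cleaning = 16+13 = 29
ES_Analysis = 16; EF_Analysis = 16+9 = 25
ES_Draft manuscript = 25; EF_Draft manuscript = 25+5 = 30
ES_Internal review = max(EF_IRB approval=11, EF_Instrument calibration=11, EF_Pilot data=9, EF_Data cleaning=29, EF_Draft manuscript=30) = 30; EF_Internal review = 30+11 = 41
Expected project duration μ = 41 days. Critical path: Protocol design → Recruitment → Data collection → Analysis → Draft manuscript → Internal review.

Variance along critical path = 0.111 + 1.778 + 0.444 + 0.444 + 0.111 + 2.778 = 5.667
σ = √5.667 = 2.380 days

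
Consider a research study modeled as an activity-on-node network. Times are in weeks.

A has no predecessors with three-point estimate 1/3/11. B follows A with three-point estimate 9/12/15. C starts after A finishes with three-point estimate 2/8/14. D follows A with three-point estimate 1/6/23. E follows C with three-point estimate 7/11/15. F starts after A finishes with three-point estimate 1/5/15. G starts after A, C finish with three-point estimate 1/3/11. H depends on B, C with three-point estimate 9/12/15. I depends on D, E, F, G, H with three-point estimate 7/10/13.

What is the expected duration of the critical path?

38 weeks

te_A = (1 + 4·3 + 11)/6 = 24/6 = 4
te_B = (9 + 4·12 + 15)/6 = 72/6 = 12
te_C = (2 + 4·8 + 14)/6 = 48/6 = 8
te_D = (1 + 4·6 + 23)/6 = 48/6 = 8
te_E = (7 + 4·11 + 15)/6 = 66/6 = 11
te_F = (1 + 4·5 + 15)/6 = 36/6 = 6
te_G = (1 + 4·3 + 11)/6 = 24/6 = 4
te_H = (9 + 4·12 + 15)/6 = 72/6 = 12
te_I = (7 + 4·10 + 13)/6 = 60/6 = 10

Forward pass:
ES_A = 0; EF_A = 4
ES_B = 4; EF_B = 4+12 = 16
ES_C = 4; EF_C = 4+8 = 12
ES_D = 4; EF_D = 4+8 = 12
ES_E = 12; EF_E = 12+11 = 23
ES_F = 4; EF_F = 4+6 = 10
ES_G = max(EF_A=4, EF_C=12) = 12; EF_G = 12+4 = 16
ES_H = max(EF_B=16, EF_C=12) = 16; EF_H = 16+12 = 28
ES_I = max(EF_D=12, EF_E=23, EF_F=10, EF_G=16, EF_H=28) = 28; EF_I = 28+10 = 38
Expected project duration μ = 38 weeks. Critical path: A → B → H → I.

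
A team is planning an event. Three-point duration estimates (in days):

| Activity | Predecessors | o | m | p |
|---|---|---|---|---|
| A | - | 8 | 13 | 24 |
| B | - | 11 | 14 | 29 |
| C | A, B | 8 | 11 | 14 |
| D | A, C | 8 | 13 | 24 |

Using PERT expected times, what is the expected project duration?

te_A = (8 + 4·13 + 24)/6 = 84/6 = 14
te_B = (11 + 4·14 + 29)/6 = 96/6 = 16
te_C = (8 + 4·11 + 14)/6 = 66/6 = 11
te_D = (8 + 4·13 + 24)/6 = 84/6 = 14

Forward pass:
ES_A = 0; EF_A = 14
ES_B = 0; EF_B = 16
ES_C = max(EF_A=14, EF_B=16) = 16; EF_C = 16+11 = 27
ES_D = max(EF_A=14, EF_C=27) = 27; EF_D = 27+14 = 41
Expected project duration μ = 41 days. Critical path: B → C → D.

41 days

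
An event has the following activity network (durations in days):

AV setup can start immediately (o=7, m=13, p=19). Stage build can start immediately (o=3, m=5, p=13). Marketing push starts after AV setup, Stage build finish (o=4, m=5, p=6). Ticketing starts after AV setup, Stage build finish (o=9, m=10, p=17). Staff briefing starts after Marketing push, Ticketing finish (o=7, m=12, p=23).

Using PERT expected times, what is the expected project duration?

37 days

te_AV setup = (7 + 4·13 + 19)/6 = 78/6 = 13
te_Stage build = (3 + 4·5 + 13)/6 = 36/6 = 6
te_Marketing push = (4 + 4·5 + 6)/6 = 30/6 = 5
te_Ticketing = (9 + 4·10 + 17)/6 = 66/6 = 11
te_Staff briefing = (7 + 4·12 + 23)/6 = 78/6 = 13

Forward pass:
ES_AV setup = 0; EF_AV setup = 13
ES_Stage build = 0; EF_Stage build = 6
ES_Marketing push = max(EF_AV setup=13, EF_Stage build=6) = 13; EF_Marketing push = 13+5 = 18
ES_Ticketing = max(EF_AV setup=13, EF_Stage build=6) = 13; EF_Ticketing = 13+11 = 24
ES_Staff briefing = max(EF_Marketing push=18, EF_Ticketing=24) = 24; EF_Staff briefing = 24+13 = 37
Expected project duration μ = 37 days. Critical path: AV setup → Ticketing → Staff briefing.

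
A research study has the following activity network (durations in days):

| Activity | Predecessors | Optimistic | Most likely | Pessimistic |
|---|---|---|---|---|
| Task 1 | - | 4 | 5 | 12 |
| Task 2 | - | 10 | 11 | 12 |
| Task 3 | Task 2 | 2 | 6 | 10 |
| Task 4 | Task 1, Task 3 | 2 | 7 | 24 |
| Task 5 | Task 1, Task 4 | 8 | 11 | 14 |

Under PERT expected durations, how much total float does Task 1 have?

te_Task 1 = (4 + 4·5 + 12)/6 = 36/6 = 6
te_Task 2 = (10 + 4·11 + 12)/6 = 66/6 = 11
te_Task 3 = (2 + 4·6 + 10)/6 = 36/6 = 6
te_Task 4 = (2 + 4·7 + 24)/6 = 54/6 = 9
te_Task 5 = (8 + 4·11 + 14)/6 = 66/6 = 11

Forward pass:
ES_Task 1 = 0; EF_Task 1 = 6
ES_Task 2 = 0; EF_Task 2 = 11
ES_Task 3 = 11; EF_Task 3 = 11+6 = 17
ES_Task 4 = max(EF_Task 1=6, EF_Task 3=17) = 17; EF_Task 4 = 17+9 = 26
ES_Task 5 = max(EF_Task 1=6, EF_Task 4=26) = 26; EF_Task 5 = 26+11 = 37
Expected project duration μ = 37 days. Critical path: Task 2 → Task 3 → Task 4 → Task 5.

Backward pass:
LF_Task 5 = 37; LS_Task 5 = 37−11 = 26
LF_Task 4 = LS_Task 5 = 26; LS_Task 4 = 26−9 = 17
LF_Task 3 = LS_Task 4 = 17; LS_Task 3 = 17−6 = 11
LF_Task 2 = LS_Task 3 = 11; LS_Task 2 = 11−11 = 0
LF_Task 1 = min(LS_Task 4=17, LS_Task 5=26) = 17; LS_Task 1 = 17−6 = 11
Slack_Task 1 = LS_Task 1 − ES_Task 1 = 11 − 0 = 11

11 days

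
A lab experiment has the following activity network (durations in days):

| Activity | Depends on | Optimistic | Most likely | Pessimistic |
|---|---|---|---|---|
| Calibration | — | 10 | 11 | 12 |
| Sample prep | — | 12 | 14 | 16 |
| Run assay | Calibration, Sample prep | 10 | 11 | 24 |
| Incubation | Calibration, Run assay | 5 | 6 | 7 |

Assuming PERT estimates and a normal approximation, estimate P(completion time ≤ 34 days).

0.658

te_Calibration = (10 + 4·11 + 12)/6 = 66/6 = 11; σ²_Calibration = ((12−10)/6)² = 0.111
te_Sample prep = (12 + 4·14 + 16)/6 = 84/6 = 14; σ²_Sample prep = ((16−12)/6)² = 0.444
te_Run assay = (10 + 4·11 + 24)/6 = 78/6 = 13; σ²_Run assay = ((24−10)/6)² = 5.444
te_Incubation = (5 + 4·6 + 7)/6 = 36/6 = 6; σ²_Incubation = ((7−5)/6)² = 0.111

Forward pass:
ES_Calibration = 0; EF_Calibration = 11
ES_Sample prep = 0; EF_Sample prep = 14
ES_Run assay = max(EF_Calibration=11, EF_Sample prep=14) = 14; EF_Run assay = 14+13 = 27
ES_Incubation = max(EF_Calibration=11, EF_Run assay=27) = 27; EF_Incubation = 27+6 = 33
Expected project duration μ = 33 days. Critical path: Sample prep → Run assay → Incubation.

Variance along critical path = 0.444 + 5.444 + 0.111 = 6.000; σ = √6.000 = 2.449 days.
Z = (34 − 33) / 2.449 = 0.408
P(T ≤ 34) = Φ(0.408) ≈ 0.658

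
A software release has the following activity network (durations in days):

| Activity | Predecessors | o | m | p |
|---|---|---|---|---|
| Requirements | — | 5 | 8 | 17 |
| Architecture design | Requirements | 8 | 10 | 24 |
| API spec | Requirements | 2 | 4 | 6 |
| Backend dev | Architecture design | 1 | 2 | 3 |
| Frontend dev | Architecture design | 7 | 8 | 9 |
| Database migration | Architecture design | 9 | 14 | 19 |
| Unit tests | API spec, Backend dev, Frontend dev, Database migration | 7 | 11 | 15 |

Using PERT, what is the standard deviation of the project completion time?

3.96 days

te_Requirements = (5 + 4·8 + 17)/6 = 54/6 = 9; σ²_Requirements = ((17−5)/6)² = 4.000
te_Architecture design = (8 + 4·10 + 24)/6 = 72/6 = 12; σ²_Architecture design = ((24−8)/6)² = 7.111
te_API spec = (2 + 4·4 + 6)/6 = 24/6 = 4; σ²_API spec = ((6−2)/6)² = 0.444
te_Backend dev = (1 + 4·2 + 3)/6 = 12/6 = 2; σ²_Backend dev = ((3−1)/6)² = 0.111
te_Frontend dev = (7 + 4·8 + 9)/6 = 48/6 = 8; σ²_Frontend dev = ((9−7)/6)² = 0.111
te_Database migration = (9 + 4·14 + 19)/6 = 84/6 = 14; σ²_Database migration = ((19−9)/6)² = 2.778
te_Unit tests = (7 + 4·11 + 15)/6 = 66/6 = 11; σ²_Unit tests = ((15−7)/6)² = 1.778

Forward pass:
ES_Requirements = 0; EF_Requirements = 9
ES_Architecture design = 9; EF_Architecture design = 9+12 = 21
ES_API spec = 9; EF_API spec = 9+4 = 13
ES_Backend dev = 21; EF_Backend dev = 21+2 = 23
ES_Frontend dev = 21; EF_Frontend dev = 21+8 = 29
ES_Database migration = 21; EF_Database migration = 21+14 = 35
ES_Unit tests = max(EF_API spec=13, EF_Backend dev=23, EF_Frontend dev=29, EF_Database migration=35) = 35; EF_Unit tests = 35+11 = 46
Expected project duration μ = 46 days. Critical path: Requirements → Architecture design → Database migration → Unit tests.

Variance along critical path = 4.000 + 7.111 + 2.778 + 1.778 = 15.667
σ = √15.667 = 3.958 days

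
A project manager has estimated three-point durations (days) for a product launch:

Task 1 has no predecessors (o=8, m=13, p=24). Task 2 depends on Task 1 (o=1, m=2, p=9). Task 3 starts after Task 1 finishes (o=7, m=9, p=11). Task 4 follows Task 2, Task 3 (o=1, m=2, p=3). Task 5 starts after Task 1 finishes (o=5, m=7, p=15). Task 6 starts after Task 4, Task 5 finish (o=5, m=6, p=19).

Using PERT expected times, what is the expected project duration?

33 days

te_Task 1 = (8 + 4·13 + 24)/6 = 84/6 = 14
te_Task 2 = (1 + 4·2 + 9)/6 = 18/6 = 3
te_Task 3 = (7 + 4·9 + 11)/6 = 54/6 = 9
te_Task 4 = (1 + 4·2 + 3)/6 = 12/6 = 2
te_Task 5 = (5 + 4·7 + 15)/6 = 48/6 = 8
te_Task 6 = (5 + 4·6 + 19)/6 = 48/6 = 8

Forward pass:
ES_Task 1 = 0; EF_Task 1 = 14
ES_Task 2 = 14; EF_Task 2 = 14+3 = 17
ES_Task 3 = 14; EF_Task 3 = 14+9 = 23
ES_Task 4 = max(EF_Task 2=17, EF_Task 3=23) = 23; EF_Task 4 = 23+2 = 25
ES_Task 5 = 14; EF_Task 5 = 14+8 = 22
ES_Task 6 = max(EF_Task 4=25, EF_Task 5=22) = 25; EF_Task 6 = 25+8 = 33
Expected project duration μ = 33 days. Critical path: Task 1 → Task 3 → Task 4 → Task 6.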